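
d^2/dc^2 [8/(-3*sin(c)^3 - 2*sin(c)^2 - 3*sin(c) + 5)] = 8*(81*sin(c)^6 + 66*sin(c)^5 - 74*sin(c)^4 + 57*sin(c)^3 - 29*sin(c)^2 - 111*sin(c) - 38)/(3*sin(c)^3 + 2*sin(c)^2 + 3*sin(c) - 5)^3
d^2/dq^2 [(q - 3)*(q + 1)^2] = 6*q - 2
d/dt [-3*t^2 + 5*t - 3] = 5 - 6*t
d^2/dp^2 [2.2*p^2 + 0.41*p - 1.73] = 4.40000000000000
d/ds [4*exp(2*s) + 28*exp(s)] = (8*exp(s) + 28)*exp(s)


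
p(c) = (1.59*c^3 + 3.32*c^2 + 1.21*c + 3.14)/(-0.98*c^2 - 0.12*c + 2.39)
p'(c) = (1.96*c + 0.12)*(1.59*c^3 + 3.32*c^2 + 1.21*c + 3.14)/(-0.98*c^2 - 0.12*c + 2.39)^2 + (4.77*c^2 + 6.64*c + 1.21)/(-0.98*c^2 - 0.12*c + 2.39)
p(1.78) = -26.68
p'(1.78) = 73.39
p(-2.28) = 0.50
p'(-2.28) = -3.58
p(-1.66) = -27.02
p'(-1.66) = -790.72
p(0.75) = 3.77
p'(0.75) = 8.50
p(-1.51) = 10.12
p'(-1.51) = -79.26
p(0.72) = 3.52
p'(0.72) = 7.72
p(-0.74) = 1.76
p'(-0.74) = -1.77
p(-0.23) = 1.28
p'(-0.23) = -0.21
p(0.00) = 1.31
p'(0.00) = 0.57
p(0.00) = 1.31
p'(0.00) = 0.57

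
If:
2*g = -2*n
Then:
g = -n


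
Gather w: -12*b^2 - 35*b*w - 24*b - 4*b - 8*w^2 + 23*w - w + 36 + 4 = -12*b^2 - 28*b - 8*w^2 + w*(22 - 35*b) + 40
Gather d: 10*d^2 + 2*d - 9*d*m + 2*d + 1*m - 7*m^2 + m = 10*d^2 + d*(4 - 9*m) - 7*m^2 + 2*m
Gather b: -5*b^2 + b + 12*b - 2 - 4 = -5*b^2 + 13*b - 6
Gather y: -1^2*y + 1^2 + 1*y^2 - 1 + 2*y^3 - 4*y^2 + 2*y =2*y^3 - 3*y^2 + y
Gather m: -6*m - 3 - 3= -6*m - 6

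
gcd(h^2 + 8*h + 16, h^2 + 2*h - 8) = h + 4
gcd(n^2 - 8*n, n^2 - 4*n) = n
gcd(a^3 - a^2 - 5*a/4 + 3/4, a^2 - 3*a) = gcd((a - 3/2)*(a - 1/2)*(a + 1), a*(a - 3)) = 1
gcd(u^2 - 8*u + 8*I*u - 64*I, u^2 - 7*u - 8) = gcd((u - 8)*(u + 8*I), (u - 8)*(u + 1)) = u - 8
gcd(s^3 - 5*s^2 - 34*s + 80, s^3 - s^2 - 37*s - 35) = s + 5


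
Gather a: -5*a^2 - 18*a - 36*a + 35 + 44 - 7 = -5*a^2 - 54*a + 72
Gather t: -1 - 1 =-2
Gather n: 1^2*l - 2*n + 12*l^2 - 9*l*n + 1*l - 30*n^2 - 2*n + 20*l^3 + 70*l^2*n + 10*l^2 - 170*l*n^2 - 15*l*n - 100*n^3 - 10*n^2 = 20*l^3 + 22*l^2 + 2*l - 100*n^3 + n^2*(-170*l - 40) + n*(70*l^2 - 24*l - 4)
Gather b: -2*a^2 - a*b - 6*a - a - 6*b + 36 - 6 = -2*a^2 - 7*a + b*(-a - 6) + 30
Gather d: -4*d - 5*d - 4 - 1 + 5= -9*d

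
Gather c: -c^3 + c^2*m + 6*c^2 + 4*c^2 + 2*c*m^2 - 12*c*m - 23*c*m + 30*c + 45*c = -c^3 + c^2*(m + 10) + c*(2*m^2 - 35*m + 75)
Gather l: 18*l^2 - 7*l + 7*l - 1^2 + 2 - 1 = 18*l^2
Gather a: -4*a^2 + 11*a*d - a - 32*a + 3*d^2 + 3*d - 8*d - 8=-4*a^2 + a*(11*d - 33) + 3*d^2 - 5*d - 8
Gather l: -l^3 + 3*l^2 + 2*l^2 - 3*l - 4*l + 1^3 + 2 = -l^3 + 5*l^2 - 7*l + 3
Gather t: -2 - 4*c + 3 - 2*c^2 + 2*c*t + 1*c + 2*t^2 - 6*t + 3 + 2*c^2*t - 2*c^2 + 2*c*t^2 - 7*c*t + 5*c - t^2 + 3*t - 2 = -4*c^2 + 2*c + t^2*(2*c + 1) + t*(2*c^2 - 5*c - 3) + 2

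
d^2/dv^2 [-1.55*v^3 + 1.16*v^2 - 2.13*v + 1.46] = 2.32 - 9.3*v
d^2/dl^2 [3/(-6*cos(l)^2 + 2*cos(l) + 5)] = 6*(-72*sin(l)^4 + 98*sin(l)^2 - 35*cos(l)/2 + 9*cos(3*l)/2 + 8)/(6*sin(l)^2 + 2*cos(l) - 1)^3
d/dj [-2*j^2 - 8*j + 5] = -4*j - 8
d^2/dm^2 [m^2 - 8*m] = 2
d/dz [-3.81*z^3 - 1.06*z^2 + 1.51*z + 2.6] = -11.43*z^2 - 2.12*z + 1.51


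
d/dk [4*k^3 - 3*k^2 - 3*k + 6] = 12*k^2 - 6*k - 3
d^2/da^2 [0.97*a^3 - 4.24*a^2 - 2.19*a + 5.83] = 5.82*a - 8.48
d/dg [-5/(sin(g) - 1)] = 5*cos(g)/(sin(g) - 1)^2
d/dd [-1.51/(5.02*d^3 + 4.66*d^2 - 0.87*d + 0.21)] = (22.7406*d^2 + 14.0732*d - 1.3137)/(5.02*d^3 + 4.66*d^2 - 0.87*d + 0.21)^2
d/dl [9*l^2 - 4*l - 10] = 18*l - 4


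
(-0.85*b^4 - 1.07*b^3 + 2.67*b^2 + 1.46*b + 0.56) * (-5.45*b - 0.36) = 4.6325*b^5 + 6.1375*b^4 - 14.1663*b^3 - 8.9182*b^2 - 3.5776*b - 0.2016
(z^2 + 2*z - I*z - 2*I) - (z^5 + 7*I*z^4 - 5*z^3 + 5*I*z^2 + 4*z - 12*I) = -z^5 - 7*I*z^4 + 5*z^3 + z^2 - 5*I*z^2 - 2*z - I*z + 10*I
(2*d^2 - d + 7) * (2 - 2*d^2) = -4*d^4 + 2*d^3 - 10*d^2 - 2*d + 14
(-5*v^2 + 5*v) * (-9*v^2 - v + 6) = 45*v^4 - 40*v^3 - 35*v^2 + 30*v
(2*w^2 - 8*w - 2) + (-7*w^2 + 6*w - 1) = -5*w^2 - 2*w - 3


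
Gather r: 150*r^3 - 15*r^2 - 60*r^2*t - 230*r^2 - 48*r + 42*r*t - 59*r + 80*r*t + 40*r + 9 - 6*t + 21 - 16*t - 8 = 150*r^3 + r^2*(-60*t - 245) + r*(122*t - 67) - 22*t + 22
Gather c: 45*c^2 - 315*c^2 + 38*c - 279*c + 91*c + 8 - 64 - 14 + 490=-270*c^2 - 150*c + 420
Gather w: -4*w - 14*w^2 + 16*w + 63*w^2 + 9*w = 49*w^2 + 21*w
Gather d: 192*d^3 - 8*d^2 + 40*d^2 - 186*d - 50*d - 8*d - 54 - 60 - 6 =192*d^3 + 32*d^2 - 244*d - 120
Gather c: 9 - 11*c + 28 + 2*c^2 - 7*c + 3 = 2*c^2 - 18*c + 40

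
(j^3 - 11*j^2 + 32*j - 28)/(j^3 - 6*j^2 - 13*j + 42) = (j - 2)/(j + 3)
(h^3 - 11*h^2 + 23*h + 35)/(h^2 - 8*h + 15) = (h^2 - 6*h - 7)/(h - 3)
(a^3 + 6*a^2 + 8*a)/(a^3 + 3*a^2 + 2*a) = (a + 4)/(a + 1)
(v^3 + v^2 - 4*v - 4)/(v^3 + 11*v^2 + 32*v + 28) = (v^2 - v - 2)/(v^2 + 9*v + 14)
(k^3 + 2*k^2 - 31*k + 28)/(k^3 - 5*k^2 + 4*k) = (k + 7)/k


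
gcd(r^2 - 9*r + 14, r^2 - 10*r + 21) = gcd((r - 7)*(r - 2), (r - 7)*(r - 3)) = r - 7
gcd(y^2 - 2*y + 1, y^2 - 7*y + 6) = y - 1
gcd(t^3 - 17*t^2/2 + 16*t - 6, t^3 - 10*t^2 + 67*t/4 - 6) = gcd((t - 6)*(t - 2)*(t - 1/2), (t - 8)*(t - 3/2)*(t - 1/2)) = t - 1/2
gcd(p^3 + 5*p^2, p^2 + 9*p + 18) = 1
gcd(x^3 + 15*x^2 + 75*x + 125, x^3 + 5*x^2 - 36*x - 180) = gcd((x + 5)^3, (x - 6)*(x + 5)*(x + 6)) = x + 5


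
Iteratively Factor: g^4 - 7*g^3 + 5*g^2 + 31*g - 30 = (g - 5)*(g^3 - 2*g^2 - 5*g + 6) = (g - 5)*(g - 1)*(g^2 - g - 6) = (g - 5)*(g - 1)*(g + 2)*(g - 3)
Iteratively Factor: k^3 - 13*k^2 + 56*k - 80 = (k - 5)*(k^2 - 8*k + 16) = (k - 5)*(k - 4)*(k - 4)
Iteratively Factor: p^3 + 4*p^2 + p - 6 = (p + 3)*(p^2 + p - 2) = (p - 1)*(p + 3)*(p + 2)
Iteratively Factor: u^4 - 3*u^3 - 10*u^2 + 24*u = (u)*(u^3 - 3*u^2 - 10*u + 24) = u*(u - 4)*(u^2 + u - 6) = u*(u - 4)*(u + 3)*(u - 2)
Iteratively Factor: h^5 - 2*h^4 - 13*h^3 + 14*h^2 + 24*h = (h + 3)*(h^4 - 5*h^3 + 2*h^2 + 8*h) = (h - 2)*(h + 3)*(h^3 - 3*h^2 - 4*h) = (h - 4)*(h - 2)*(h + 3)*(h^2 + h) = h*(h - 4)*(h - 2)*(h + 3)*(h + 1)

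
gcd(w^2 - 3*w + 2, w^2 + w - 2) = w - 1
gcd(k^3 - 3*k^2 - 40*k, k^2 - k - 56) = k - 8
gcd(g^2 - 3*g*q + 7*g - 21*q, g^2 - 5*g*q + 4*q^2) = 1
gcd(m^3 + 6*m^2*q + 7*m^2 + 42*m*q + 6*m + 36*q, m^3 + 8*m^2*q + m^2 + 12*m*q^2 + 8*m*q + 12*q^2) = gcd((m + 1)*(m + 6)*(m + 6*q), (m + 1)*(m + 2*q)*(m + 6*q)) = m^2 + 6*m*q + m + 6*q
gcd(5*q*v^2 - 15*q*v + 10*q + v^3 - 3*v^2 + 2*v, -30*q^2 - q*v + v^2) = 5*q + v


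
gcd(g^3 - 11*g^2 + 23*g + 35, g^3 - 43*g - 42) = g^2 - 6*g - 7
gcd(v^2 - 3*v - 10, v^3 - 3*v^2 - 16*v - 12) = v + 2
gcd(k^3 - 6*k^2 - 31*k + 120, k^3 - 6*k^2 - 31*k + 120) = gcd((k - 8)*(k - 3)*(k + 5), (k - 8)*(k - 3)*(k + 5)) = k^3 - 6*k^2 - 31*k + 120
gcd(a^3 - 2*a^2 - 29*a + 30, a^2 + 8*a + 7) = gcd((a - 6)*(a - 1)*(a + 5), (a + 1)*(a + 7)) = 1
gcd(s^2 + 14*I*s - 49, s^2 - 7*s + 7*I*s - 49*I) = s + 7*I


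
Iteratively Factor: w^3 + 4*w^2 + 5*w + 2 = (w + 1)*(w^2 + 3*w + 2) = (w + 1)*(w + 2)*(w + 1)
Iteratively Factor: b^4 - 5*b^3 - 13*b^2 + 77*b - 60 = (b - 3)*(b^3 - 2*b^2 - 19*b + 20) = (b - 5)*(b - 3)*(b^2 + 3*b - 4) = (b - 5)*(b - 3)*(b + 4)*(b - 1)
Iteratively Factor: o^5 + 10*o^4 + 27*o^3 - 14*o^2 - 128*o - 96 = (o - 2)*(o^4 + 12*o^3 + 51*o^2 + 88*o + 48) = (o - 2)*(o + 4)*(o^3 + 8*o^2 + 19*o + 12) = (o - 2)*(o + 1)*(o + 4)*(o^2 + 7*o + 12) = (o - 2)*(o + 1)*(o + 4)^2*(o + 3)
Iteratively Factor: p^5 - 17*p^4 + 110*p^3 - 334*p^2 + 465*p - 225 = (p - 5)*(p^4 - 12*p^3 + 50*p^2 - 84*p + 45) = (p - 5)^2*(p^3 - 7*p^2 + 15*p - 9) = (p - 5)^2*(p - 3)*(p^2 - 4*p + 3) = (p - 5)^2*(p - 3)^2*(p - 1)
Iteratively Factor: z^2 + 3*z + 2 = (z + 2)*(z + 1)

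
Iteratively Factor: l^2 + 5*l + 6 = (l + 2)*(l + 3)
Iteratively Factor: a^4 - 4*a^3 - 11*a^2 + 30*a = (a)*(a^3 - 4*a^2 - 11*a + 30) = a*(a - 5)*(a^2 + a - 6) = a*(a - 5)*(a - 2)*(a + 3)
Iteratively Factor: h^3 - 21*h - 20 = (h + 4)*(h^2 - 4*h - 5) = (h - 5)*(h + 4)*(h + 1)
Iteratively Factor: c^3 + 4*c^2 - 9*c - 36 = (c - 3)*(c^2 + 7*c + 12) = (c - 3)*(c + 3)*(c + 4)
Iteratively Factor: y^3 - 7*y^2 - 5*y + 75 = (y + 3)*(y^2 - 10*y + 25) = (y - 5)*(y + 3)*(y - 5)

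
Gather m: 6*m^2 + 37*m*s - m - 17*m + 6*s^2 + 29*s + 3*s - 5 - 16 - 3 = 6*m^2 + m*(37*s - 18) + 6*s^2 + 32*s - 24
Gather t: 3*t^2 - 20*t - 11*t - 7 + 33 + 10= 3*t^2 - 31*t + 36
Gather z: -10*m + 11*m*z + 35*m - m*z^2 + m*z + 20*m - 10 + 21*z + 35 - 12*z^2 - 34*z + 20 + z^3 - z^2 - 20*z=45*m + z^3 + z^2*(-m - 13) + z*(12*m - 33) + 45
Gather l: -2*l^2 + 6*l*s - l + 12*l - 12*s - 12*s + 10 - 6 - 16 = -2*l^2 + l*(6*s + 11) - 24*s - 12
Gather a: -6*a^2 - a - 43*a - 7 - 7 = -6*a^2 - 44*a - 14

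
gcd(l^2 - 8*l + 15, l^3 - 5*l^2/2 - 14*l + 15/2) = l - 5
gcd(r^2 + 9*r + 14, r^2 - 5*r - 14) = r + 2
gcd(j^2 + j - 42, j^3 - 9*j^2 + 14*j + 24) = j - 6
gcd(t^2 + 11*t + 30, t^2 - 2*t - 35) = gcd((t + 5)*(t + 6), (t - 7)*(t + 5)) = t + 5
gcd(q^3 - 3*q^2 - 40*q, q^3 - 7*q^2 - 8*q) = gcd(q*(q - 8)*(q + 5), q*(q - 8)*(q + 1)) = q^2 - 8*q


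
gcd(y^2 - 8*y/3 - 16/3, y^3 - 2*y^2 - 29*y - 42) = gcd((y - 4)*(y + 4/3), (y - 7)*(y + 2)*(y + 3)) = 1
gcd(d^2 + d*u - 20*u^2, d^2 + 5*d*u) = d + 5*u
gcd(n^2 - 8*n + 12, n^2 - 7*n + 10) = n - 2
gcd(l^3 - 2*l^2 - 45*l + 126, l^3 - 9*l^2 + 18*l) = l^2 - 9*l + 18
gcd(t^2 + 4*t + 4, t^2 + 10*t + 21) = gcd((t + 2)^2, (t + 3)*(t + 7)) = 1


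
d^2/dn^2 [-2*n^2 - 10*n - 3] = -4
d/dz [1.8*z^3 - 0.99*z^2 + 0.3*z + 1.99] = 5.4*z^2 - 1.98*z + 0.3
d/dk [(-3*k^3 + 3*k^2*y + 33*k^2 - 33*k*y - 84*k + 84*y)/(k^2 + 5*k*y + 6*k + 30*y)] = 3*((2*k + 5*y + 6)*(k^3 - k^2*y - 11*k^2 + 11*k*y + 28*k - 28*y) + (k^2 + 5*k*y + 6*k + 30*y)*(-3*k^2 + 2*k*y + 22*k - 11*y - 28))/(k^2 + 5*k*y + 6*k + 30*y)^2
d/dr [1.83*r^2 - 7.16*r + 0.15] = 3.66*r - 7.16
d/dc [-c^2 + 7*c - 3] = 7 - 2*c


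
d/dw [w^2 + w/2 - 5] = 2*w + 1/2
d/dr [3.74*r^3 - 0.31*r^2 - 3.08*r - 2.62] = 11.22*r^2 - 0.62*r - 3.08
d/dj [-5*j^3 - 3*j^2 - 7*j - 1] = -15*j^2 - 6*j - 7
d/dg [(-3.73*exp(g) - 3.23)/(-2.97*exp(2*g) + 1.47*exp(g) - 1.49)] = (-11.0781*exp(2*g) - 19.1862*exp(g) + 10.3058)*exp(g)/(8.8209*exp(4*g) - 8.7318*exp(3*g) + 11.0115*exp(2*g) - 4.3806*exp(g) + 2.2201)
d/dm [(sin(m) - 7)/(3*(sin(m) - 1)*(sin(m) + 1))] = (14*sin(m) + cos(m)^2 - 2)/(3*cos(m)^3)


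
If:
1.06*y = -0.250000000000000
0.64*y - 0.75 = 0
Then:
No Solution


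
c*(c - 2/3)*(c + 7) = c^3 + 19*c^2/3 - 14*c/3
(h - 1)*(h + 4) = h^2 + 3*h - 4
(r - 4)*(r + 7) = r^2 + 3*r - 28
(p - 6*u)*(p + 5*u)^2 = p^3 + 4*p^2*u - 35*p*u^2 - 150*u^3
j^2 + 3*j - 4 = (j - 1)*(j + 4)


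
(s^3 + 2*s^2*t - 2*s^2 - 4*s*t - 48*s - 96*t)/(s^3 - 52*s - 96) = (s + 2*t)/(s + 2)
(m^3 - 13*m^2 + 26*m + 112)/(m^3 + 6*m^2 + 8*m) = (m^2 - 15*m + 56)/(m*(m + 4))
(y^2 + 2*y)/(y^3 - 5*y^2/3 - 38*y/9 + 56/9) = 9*y/(9*y^2 - 33*y + 28)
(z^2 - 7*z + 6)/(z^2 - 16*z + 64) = (z^2 - 7*z + 6)/(z^2 - 16*z + 64)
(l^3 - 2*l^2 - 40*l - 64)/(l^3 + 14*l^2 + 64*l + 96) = (l^2 - 6*l - 16)/(l^2 + 10*l + 24)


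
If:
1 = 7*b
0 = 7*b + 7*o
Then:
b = 1/7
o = -1/7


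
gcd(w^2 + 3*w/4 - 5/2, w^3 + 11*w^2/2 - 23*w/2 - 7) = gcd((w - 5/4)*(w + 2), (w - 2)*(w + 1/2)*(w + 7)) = 1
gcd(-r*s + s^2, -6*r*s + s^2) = s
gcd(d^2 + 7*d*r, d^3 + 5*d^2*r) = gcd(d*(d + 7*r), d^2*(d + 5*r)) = d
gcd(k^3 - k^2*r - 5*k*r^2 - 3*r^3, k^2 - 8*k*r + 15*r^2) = -k + 3*r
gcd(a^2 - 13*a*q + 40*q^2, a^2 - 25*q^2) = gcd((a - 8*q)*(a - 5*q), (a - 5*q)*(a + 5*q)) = -a + 5*q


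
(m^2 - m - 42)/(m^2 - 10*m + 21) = (m + 6)/(m - 3)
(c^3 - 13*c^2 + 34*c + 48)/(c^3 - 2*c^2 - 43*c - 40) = (c - 6)/(c + 5)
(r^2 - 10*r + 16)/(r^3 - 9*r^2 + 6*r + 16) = 1/(r + 1)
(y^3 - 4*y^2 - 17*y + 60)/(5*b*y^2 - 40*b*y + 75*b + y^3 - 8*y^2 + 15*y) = (y + 4)/(5*b + y)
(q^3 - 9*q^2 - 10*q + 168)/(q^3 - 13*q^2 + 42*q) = (q + 4)/q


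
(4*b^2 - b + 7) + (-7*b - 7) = 4*b^2 - 8*b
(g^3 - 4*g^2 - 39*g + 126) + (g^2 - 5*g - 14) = g^3 - 3*g^2 - 44*g + 112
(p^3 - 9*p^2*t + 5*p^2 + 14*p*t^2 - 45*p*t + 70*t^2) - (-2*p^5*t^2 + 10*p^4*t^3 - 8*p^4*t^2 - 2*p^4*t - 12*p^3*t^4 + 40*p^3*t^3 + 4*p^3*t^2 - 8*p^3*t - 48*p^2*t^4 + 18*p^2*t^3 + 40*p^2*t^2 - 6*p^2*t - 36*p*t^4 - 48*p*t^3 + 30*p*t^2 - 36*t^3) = 2*p^5*t^2 - 10*p^4*t^3 + 8*p^4*t^2 + 2*p^4*t + 12*p^3*t^4 - 40*p^3*t^3 - 4*p^3*t^2 + 8*p^3*t + p^3 + 48*p^2*t^4 - 18*p^2*t^3 - 40*p^2*t^2 - 3*p^2*t + 5*p^2 + 36*p*t^4 + 48*p*t^3 - 16*p*t^2 - 45*p*t + 36*t^3 + 70*t^2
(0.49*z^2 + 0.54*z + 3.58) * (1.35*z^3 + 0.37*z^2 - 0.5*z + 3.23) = 0.6615*z^5 + 0.9103*z^4 + 4.7878*z^3 + 2.6373*z^2 - 0.0457999999999998*z + 11.5634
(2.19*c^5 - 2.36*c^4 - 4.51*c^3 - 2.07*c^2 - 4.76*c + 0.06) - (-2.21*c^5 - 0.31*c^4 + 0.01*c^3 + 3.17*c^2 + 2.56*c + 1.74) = 4.4*c^5 - 2.05*c^4 - 4.52*c^3 - 5.24*c^2 - 7.32*c - 1.68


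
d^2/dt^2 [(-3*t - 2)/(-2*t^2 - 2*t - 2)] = ((2*t + 1)^2*(3*t + 2) - (9*t + 5)*(t^2 + t + 1))/(t^2 + t + 1)^3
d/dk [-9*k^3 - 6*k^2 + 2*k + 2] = -27*k^2 - 12*k + 2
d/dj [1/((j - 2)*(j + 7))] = (-2*j - 5)/(j^4 + 10*j^3 - 3*j^2 - 140*j + 196)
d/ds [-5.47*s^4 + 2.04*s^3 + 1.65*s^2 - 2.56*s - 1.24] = -21.88*s^3 + 6.12*s^2 + 3.3*s - 2.56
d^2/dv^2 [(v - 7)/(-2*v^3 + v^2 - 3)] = 2*(-4*v^2*(v - 7)*(3*v - 1)^2 + (6*v^2 - 2*v + (v - 7)*(6*v - 1))*(2*v^3 - v^2 + 3))/(2*v^3 - v^2 + 3)^3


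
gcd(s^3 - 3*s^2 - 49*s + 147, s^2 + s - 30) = 1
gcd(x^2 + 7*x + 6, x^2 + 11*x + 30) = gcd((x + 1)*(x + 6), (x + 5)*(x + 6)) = x + 6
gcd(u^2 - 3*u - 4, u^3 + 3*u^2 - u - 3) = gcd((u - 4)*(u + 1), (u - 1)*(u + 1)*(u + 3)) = u + 1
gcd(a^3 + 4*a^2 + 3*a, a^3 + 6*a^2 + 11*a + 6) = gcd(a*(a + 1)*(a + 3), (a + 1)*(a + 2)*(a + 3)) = a^2 + 4*a + 3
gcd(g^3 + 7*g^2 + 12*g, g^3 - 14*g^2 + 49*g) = g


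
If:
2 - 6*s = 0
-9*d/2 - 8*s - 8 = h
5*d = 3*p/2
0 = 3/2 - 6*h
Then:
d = -131/54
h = 1/4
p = -655/81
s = 1/3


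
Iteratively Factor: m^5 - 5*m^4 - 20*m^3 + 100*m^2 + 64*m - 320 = (m + 4)*(m^4 - 9*m^3 + 16*m^2 + 36*m - 80) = (m - 4)*(m + 4)*(m^3 - 5*m^2 - 4*m + 20) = (m - 4)*(m - 2)*(m + 4)*(m^2 - 3*m - 10) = (m - 5)*(m - 4)*(m - 2)*(m + 4)*(m + 2)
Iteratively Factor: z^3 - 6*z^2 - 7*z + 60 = (z - 5)*(z^2 - z - 12) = (z - 5)*(z - 4)*(z + 3)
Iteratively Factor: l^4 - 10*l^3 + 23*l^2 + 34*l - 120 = (l - 5)*(l^3 - 5*l^2 - 2*l + 24) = (l - 5)*(l - 3)*(l^2 - 2*l - 8) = (l - 5)*(l - 3)*(l + 2)*(l - 4)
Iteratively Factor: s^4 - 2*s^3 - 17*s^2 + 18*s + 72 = (s - 4)*(s^3 + 2*s^2 - 9*s - 18) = (s - 4)*(s + 2)*(s^2 - 9) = (s - 4)*(s - 3)*(s + 2)*(s + 3)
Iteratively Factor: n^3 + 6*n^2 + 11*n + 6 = (n + 2)*(n^2 + 4*n + 3) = (n + 1)*(n + 2)*(n + 3)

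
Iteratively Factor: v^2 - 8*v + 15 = (v - 3)*(v - 5)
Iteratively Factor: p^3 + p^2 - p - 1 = (p - 1)*(p^2 + 2*p + 1) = (p - 1)*(p + 1)*(p + 1)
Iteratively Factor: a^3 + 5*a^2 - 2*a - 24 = (a + 4)*(a^2 + a - 6) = (a + 3)*(a + 4)*(a - 2)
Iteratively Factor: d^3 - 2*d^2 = (d)*(d^2 - 2*d) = d^2*(d - 2)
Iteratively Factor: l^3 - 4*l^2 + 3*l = (l - 3)*(l^2 - l) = l*(l - 3)*(l - 1)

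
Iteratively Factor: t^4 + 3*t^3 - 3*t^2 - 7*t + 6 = (t + 3)*(t^3 - 3*t + 2) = (t + 2)*(t + 3)*(t^2 - 2*t + 1) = (t - 1)*(t + 2)*(t + 3)*(t - 1)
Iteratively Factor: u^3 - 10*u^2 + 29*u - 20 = (u - 4)*(u^2 - 6*u + 5) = (u - 4)*(u - 1)*(u - 5)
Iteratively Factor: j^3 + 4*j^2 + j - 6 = (j + 2)*(j^2 + 2*j - 3) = (j - 1)*(j + 2)*(j + 3)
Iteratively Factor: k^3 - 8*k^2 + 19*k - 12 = (k - 4)*(k^2 - 4*k + 3) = (k - 4)*(k - 3)*(k - 1)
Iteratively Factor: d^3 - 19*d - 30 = (d - 5)*(d^2 + 5*d + 6) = (d - 5)*(d + 3)*(d + 2)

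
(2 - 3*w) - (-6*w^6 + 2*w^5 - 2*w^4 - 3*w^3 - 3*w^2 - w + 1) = 6*w^6 - 2*w^5 + 2*w^4 + 3*w^3 + 3*w^2 - 2*w + 1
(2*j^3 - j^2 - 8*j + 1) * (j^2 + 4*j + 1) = 2*j^5 + 7*j^4 - 10*j^3 - 32*j^2 - 4*j + 1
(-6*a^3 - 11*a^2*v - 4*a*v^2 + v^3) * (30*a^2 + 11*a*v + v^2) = -180*a^5 - 396*a^4*v - 247*a^3*v^2 - 25*a^2*v^3 + 7*a*v^4 + v^5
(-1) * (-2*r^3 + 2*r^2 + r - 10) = 2*r^3 - 2*r^2 - r + 10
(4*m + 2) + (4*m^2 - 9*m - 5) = 4*m^2 - 5*m - 3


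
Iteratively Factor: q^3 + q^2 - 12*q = (q + 4)*(q^2 - 3*q) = (q - 3)*(q + 4)*(q)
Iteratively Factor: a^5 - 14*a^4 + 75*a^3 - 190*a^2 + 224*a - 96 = (a - 4)*(a^4 - 10*a^3 + 35*a^2 - 50*a + 24) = (a - 4)*(a - 2)*(a^3 - 8*a^2 + 19*a - 12) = (a - 4)^2*(a - 2)*(a^2 - 4*a + 3) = (a - 4)^2*(a - 3)*(a - 2)*(a - 1)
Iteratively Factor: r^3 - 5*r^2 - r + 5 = (r - 1)*(r^2 - 4*r - 5) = (r - 1)*(r + 1)*(r - 5)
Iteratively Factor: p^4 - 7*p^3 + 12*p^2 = (p)*(p^3 - 7*p^2 + 12*p) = p^2*(p^2 - 7*p + 12) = p^2*(p - 3)*(p - 4)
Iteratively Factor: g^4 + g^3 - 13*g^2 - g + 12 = (g + 4)*(g^3 - 3*g^2 - g + 3) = (g + 1)*(g + 4)*(g^2 - 4*g + 3) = (g - 3)*(g + 1)*(g + 4)*(g - 1)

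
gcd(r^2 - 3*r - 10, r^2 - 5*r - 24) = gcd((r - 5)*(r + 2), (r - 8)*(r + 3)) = 1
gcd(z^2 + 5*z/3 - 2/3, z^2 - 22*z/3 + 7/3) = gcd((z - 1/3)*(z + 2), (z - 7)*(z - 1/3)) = z - 1/3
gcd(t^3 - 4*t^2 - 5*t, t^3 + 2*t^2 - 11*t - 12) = t + 1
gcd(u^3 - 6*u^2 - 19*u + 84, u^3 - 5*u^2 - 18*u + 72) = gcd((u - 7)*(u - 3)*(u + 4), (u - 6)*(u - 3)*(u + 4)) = u^2 + u - 12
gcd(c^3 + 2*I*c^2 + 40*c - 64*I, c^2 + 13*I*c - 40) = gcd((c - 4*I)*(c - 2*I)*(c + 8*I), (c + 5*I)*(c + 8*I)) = c + 8*I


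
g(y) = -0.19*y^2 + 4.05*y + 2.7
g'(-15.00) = 9.75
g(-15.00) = -100.80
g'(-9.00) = 7.47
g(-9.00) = -49.14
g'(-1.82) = 4.74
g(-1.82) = -5.30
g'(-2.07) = 4.84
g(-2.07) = -6.50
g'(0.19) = 3.98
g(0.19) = 3.46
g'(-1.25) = 4.52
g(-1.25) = -2.66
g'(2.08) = 3.26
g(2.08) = 10.30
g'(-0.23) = 4.14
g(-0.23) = 1.76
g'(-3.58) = 5.41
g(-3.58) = -14.23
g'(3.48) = 2.73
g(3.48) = 14.49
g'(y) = 4.05 - 0.38*y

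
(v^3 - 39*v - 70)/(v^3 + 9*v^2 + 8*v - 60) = (v^2 - 5*v - 14)/(v^2 + 4*v - 12)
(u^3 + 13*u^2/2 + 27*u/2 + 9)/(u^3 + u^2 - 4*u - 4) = (u^2 + 9*u/2 + 9/2)/(u^2 - u - 2)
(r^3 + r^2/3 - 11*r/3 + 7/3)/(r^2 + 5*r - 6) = (3*r^2 + 4*r - 7)/(3*(r + 6))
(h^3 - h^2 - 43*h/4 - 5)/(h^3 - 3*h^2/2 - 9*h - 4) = (h + 5/2)/(h + 2)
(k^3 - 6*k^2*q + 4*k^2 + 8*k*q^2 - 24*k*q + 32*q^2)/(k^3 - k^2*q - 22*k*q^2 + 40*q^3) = (k + 4)/(k + 5*q)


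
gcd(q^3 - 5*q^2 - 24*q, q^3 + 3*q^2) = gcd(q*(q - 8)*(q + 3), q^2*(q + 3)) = q^2 + 3*q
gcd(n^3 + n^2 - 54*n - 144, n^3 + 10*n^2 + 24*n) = n + 6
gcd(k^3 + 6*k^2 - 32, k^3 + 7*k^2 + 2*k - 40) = k^2 + 2*k - 8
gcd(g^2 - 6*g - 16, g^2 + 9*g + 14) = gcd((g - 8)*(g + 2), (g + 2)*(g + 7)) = g + 2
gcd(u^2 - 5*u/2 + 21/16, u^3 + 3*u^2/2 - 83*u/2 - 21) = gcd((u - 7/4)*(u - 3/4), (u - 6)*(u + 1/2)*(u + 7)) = 1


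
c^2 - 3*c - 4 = (c - 4)*(c + 1)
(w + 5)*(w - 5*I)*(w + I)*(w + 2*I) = w^4 + 5*w^3 - 2*I*w^3 + 13*w^2 - 10*I*w^2 + 65*w + 10*I*w + 50*I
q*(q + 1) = q^2 + q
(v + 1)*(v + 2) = v^2 + 3*v + 2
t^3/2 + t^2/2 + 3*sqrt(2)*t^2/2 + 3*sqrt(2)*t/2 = t*(t/2 + 1/2)*(t + 3*sqrt(2))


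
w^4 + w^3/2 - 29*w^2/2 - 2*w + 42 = (w - 3)*(w - 2)*(w + 2)*(w + 7/2)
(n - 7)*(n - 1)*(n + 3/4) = n^3 - 29*n^2/4 + n + 21/4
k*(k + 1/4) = k^2 + k/4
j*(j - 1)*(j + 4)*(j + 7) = j^4 + 10*j^3 + 17*j^2 - 28*j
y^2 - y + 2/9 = (y - 2/3)*(y - 1/3)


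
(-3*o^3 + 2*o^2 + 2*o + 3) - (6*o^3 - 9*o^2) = -9*o^3 + 11*o^2 + 2*o + 3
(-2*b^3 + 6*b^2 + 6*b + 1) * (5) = -10*b^3 + 30*b^2 + 30*b + 5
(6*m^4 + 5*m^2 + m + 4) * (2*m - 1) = 12*m^5 - 6*m^4 + 10*m^3 - 3*m^2 + 7*m - 4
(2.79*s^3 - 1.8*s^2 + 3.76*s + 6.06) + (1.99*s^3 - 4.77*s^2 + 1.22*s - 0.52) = 4.78*s^3 - 6.57*s^2 + 4.98*s + 5.54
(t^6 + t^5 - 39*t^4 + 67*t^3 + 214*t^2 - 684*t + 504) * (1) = t^6 + t^5 - 39*t^4 + 67*t^3 + 214*t^2 - 684*t + 504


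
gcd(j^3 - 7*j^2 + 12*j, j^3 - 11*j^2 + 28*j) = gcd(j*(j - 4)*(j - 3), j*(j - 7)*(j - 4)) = j^2 - 4*j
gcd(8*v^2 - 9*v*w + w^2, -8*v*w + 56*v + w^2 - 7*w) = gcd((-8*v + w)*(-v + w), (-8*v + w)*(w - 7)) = 8*v - w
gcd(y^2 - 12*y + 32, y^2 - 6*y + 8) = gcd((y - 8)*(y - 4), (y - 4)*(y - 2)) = y - 4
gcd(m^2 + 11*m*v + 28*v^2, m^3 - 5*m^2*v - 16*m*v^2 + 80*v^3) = m + 4*v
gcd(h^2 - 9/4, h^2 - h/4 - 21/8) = h + 3/2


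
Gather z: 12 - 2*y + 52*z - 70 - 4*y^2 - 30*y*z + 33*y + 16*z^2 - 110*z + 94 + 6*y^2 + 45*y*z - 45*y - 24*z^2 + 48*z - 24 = 2*y^2 - 14*y - 8*z^2 + z*(15*y - 10) + 12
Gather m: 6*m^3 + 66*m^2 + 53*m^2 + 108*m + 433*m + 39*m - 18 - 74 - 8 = 6*m^3 + 119*m^2 + 580*m - 100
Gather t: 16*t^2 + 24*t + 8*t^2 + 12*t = 24*t^2 + 36*t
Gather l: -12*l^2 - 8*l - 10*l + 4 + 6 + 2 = -12*l^2 - 18*l + 12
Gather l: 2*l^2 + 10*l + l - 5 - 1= 2*l^2 + 11*l - 6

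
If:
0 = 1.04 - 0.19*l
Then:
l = 5.47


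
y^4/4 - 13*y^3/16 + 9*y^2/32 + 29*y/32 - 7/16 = (y/4 + 1/4)*(y - 2)*(y - 7/4)*(y - 1/2)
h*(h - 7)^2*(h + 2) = h^4 - 12*h^3 + 21*h^2 + 98*h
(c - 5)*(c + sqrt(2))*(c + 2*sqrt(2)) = c^3 - 5*c^2 + 3*sqrt(2)*c^2 - 15*sqrt(2)*c + 4*c - 20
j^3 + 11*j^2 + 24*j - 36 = (j - 1)*(j + 6)^2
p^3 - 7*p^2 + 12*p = p*(p - 4)*(p - 3)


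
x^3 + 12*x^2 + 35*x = x*(x + 5)*(x + 7)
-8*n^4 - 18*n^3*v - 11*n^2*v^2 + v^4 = (-4*n + v)*(n + v)^2*(2*n + v)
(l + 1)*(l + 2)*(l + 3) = l^3 + 6*l^2 + 11*l + 6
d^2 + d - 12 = (d - 3)*(d + 4)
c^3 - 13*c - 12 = (c - 4)*(c + 1)*(c + 3)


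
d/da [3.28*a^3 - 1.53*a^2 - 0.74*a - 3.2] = 9.84*a^2 - 3.06*a - 0.74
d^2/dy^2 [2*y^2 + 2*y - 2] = 4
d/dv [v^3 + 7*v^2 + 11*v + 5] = 3*v^2 + 14*v + 11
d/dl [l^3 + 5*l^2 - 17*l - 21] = 3*l^2 + 10*l - 17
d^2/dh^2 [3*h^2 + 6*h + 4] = 6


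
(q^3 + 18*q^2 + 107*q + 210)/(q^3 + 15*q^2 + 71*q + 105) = (q + 6)/(q + 3)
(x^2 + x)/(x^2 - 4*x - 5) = x/(x - 5)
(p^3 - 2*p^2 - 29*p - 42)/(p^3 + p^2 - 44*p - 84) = (p + 3)/(p + 6)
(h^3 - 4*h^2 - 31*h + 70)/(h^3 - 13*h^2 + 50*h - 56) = (h + 5)/(h - 4)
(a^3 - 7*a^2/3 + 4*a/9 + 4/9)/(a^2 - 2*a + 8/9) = (3*a^2 - 5*a - 2)/(3*a - 4)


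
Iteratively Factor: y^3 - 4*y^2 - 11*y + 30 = (y + 3)*(y^2 - 7*y + 10) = (y - 5)*(y + 3)*(y - 2)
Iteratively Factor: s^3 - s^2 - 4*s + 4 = (s - 1)*(s^2 - 4) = (s - 2)*(s - 1)*(s + 2)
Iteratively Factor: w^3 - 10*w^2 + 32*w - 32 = (w - 2)*(w^2 - 8*w + 16) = (w - 4)*(w - 2)*(w - 4)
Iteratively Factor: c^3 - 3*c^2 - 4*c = (c)*(c^2 - 3*c - 4) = c*(c + 1)*(c - 4)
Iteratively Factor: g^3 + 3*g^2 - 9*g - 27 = (g - 3)*(g^2 + 6*g + 9) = (g - 3)*(g + 3)*(g + 3)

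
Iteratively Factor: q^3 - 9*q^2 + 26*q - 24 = (q - 3)*(q^2 - 6*q + 8) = (q - 3)*(q - 2)*(q - 4)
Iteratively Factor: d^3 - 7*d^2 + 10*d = (d - 2)*(d^2 - 5*d) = (d - 5)*(d - 2)*(d)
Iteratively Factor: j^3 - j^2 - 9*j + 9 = (j - 3)*(j^2 + 2*j - 3) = (j - 3)*(j - 1)*(j + 3)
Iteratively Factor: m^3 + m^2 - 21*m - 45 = (m + 3)*(m^2 - 2*m - 15) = (m + 3)^2*(m - 5)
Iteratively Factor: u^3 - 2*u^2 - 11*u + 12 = (u - 4)*(u^2 + 2*u - 3) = (u - 4)*(u + 3)*(u - 1)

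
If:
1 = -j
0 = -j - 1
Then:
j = -1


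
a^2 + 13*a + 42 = (a + 6)*(a + 7)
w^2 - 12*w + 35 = (w - 7)*(w - 5)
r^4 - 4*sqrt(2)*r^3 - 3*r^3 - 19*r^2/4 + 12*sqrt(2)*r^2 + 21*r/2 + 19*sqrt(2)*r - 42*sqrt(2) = (r - 7/2)*(r - 3/2)*(r + 2)*(r - 4*sqrt(2))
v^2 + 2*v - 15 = (v - 3)*(v + 5)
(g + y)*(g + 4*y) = g^2 + 5*g*y + 4*y^2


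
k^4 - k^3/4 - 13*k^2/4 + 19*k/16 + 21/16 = (k - 3/2)*(k - 1)*(k + 1/2)*(k + 7/4)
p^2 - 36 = (p - 6)*(p + 6)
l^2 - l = l*(l - 1)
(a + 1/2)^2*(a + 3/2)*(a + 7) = a^4 + 19*a^3/2 + 77*a^2/4 + 101*a/8 + 21/8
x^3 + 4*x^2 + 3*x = x*(x + 1)*(x + 3)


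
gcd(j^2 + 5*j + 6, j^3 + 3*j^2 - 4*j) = 1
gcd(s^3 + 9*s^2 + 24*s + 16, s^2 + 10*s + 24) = s + 4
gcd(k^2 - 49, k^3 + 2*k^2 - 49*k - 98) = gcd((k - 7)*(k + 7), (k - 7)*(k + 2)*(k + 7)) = k^2 - 49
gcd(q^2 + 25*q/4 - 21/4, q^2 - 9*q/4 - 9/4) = 1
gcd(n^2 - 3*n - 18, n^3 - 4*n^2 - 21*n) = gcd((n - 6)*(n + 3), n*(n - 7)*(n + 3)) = n + 3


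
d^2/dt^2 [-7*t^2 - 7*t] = -14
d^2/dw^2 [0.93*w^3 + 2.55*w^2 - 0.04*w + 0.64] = 5.58*w + 5.1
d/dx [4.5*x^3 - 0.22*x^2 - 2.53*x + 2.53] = 13.5*x^2 - 0.44*x - 2.53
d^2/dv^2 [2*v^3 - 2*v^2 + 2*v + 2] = 12*v - 4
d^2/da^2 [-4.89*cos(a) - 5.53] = 4.89*cos(a)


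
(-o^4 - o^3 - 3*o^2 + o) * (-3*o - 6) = 3*o^5 + 9*o^4 + 15*o^3 + 15*o^2 - 6*o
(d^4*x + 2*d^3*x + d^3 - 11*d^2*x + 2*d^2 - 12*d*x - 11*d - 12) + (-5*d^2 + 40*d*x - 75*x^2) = d^4*x + 2*d^3*x + d^3 - 11*d^2*x - 3*d^2 + 28*d*x - 11*d - 75*x^2 - 12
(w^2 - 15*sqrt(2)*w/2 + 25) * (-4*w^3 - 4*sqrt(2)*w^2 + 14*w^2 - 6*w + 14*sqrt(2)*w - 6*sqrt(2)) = -4*w^5 + 14*w^4 + 26*sqrt(2)*w^4 - 91*sqrt(2)*w^3 - 46*w^3 - 61*sqrt(2)*w^2 + 140*w^2 - 60*w + 350*sqrt(2)*w - 150*sqrt(2)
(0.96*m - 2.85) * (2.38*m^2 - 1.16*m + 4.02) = 2.2848*m^3 - 7.8966*m^2 + 7.1652*m - 11.457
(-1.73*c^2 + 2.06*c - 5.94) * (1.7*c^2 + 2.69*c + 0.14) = -2.941*c^4 - 1.1517*c^3 - 4.7988*c^2 - 15.6902*c - 0.8316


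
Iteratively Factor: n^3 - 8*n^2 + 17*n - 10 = (n - 2)*(n^2 - 6*n + 5) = (n - 5)*(n - 2)*(n - 1)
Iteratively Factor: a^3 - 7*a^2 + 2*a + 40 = (a + 2)*(a^2 - 9*a + 20) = (a - 5)*(a + 2)*(a - 4)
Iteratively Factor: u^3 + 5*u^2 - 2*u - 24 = (u + 4)*(u^2 + u - 6) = (u - 2)*(u + 4)*(u + 3)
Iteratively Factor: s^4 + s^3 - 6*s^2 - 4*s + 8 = (s + 2)*(s^3 - s^2 - 4*s + 4) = (s - 1)*(s + 2)*(s^2 - 4) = (s - 2)*(s - 1)*(s + 2)*(s + 2)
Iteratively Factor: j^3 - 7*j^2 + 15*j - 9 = (j - 1)*(j^2 - 6*j + 9) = (j - 3)*(j - 1)*(j - 3)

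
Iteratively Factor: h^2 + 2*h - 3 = (h - 1)*(h + 3)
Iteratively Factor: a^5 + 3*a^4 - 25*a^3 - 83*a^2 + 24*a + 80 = (a + 4)*(a^4 - a^3 - 21*a^2 + a + 20) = (a - 1)*(a + 4)*(a^3 - 21*a - 20) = (a - 1)*(a + 1)*(a + 4)*(a^2 - a - 20) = (a - 1)*(a + 1)*(a + 4)^2*(a - 5)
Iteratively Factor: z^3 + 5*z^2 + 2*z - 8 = (z - 1)*(z^2 + 6*z + 8) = (z - 1)*(z + 4)*(z + 2)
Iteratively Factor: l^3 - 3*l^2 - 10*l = (l)*(l^2 - 3*l - 10) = l*(l + 2)*(l - 5)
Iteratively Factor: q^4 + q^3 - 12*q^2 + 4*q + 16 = (q + 1)*(q^3 - 12*q + 16) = (q - 2)*(q + 1)*(q^2 + 2*q - 8) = (q - 2)*(q + 1)*(q + 4)*(q - 2)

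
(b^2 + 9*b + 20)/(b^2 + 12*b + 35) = (b + 4)/(b + 7)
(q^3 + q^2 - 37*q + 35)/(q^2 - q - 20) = (q^2 + 6*q - 7)/(q + 4)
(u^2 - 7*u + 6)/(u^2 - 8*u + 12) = (u - 1)/(u - 2)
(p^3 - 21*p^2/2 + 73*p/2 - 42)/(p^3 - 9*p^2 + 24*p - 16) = (2*p^2 - 13*p + 21)/(2*(p^2 - 5*p + 4))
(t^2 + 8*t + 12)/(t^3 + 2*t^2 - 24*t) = (t + 2)/(t*(t - 4))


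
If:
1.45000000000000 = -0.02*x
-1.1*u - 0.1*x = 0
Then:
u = 6.59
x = -72.50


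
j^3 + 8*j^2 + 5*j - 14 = (j - 1)*(j + 2)*(j + 7)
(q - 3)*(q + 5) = q^2 + 2*q - 15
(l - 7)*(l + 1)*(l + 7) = l^3 + l^2 - 49*l - 49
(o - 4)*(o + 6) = o^2 + 2*o - 24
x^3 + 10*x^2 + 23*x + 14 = (x + 1)*(x + 2)*(x + 7)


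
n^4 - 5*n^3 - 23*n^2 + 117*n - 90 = (n - 6)*(n - 3)*(n - 1)*(n + 5)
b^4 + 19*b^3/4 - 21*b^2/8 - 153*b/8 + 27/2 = (b - 3/2)*(b - 3/4)*(b + 3)*(b + 4)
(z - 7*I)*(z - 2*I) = z^2 - 9*I*z - 14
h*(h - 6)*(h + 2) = h^3 - 4*h^2 - 12*h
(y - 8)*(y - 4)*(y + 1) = y^3 - 11*y^2 + 20*y + 32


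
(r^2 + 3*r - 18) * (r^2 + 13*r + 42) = r^4 + 16*r^3 + 63*r^2 - 108*r - 756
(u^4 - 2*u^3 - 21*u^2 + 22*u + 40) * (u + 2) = u^5 - 25*u^3 - 20*u^2 + 84*u + 80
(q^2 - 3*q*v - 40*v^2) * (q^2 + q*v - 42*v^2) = q^4 - 2*q^3*v - 85*q^2*v^2 + 86*q*v^3 + 1680*v^4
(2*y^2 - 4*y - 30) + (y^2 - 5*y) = 3*y^2 - 9*y - 30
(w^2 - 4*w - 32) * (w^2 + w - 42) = w^4 - 3*w^3 - 78*w^2 + 136*w + 1344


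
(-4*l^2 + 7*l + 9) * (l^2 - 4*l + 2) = -4*l^4 + 23*l^3 - 27*l^2 - 22*l + 18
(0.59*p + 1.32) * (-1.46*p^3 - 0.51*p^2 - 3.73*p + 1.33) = -0.8614*p^4 - 2.2281*p^3 - 2.8739*p^2 - 4.1389*p + 1.7556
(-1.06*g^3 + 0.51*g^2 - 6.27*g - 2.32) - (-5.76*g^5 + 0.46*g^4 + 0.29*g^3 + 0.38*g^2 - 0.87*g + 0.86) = 5.76*g^5 - 0.46*g^4 - 1.35*g^3 + 0.13*g^2 - 5.4*g - 3.18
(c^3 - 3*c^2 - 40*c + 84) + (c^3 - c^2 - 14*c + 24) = 2*c^3 - 4*c^2 - 54*c + 108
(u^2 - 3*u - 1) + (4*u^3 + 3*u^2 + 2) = 4*u^3 + 4*u^2 - 3*u + 1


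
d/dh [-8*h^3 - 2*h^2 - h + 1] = -24*h^2 - 4*h - 1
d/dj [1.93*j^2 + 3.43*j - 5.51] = 3.86*j + 3.43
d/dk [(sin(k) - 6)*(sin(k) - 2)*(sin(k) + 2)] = (3*sin(k)^2 - 12*sin(k) - 4)*cos(k)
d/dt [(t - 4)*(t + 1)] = 2*t - 3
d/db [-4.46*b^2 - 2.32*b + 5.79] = -8.92*b - 2.32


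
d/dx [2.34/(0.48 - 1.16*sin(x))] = 2.7144*cos(x)/(1.16*sin(x) - 0.48)^2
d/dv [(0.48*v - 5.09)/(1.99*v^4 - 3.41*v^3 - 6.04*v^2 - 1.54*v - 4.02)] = (-2.8656*v^4 + 43.79*v^3 - 49.1715*v^2 - 61.4872*v - 9.7682)/(3.9601*v^8 - 13.5718*v^7 - 12.4111*v^6 + 35.0636*v^5 + 30.9848*v^4 + 46.0196*v^3 + 50.9332*v^2 + 12.3816*v + 16.1604)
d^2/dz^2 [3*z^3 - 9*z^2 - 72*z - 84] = 18*z - 18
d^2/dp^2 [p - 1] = 0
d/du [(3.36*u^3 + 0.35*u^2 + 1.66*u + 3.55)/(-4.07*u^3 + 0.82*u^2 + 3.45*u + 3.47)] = (4.1797*u^4 + 36.6964*u^3 + 78.1694*u^2 - 3.393*u - 6.4873)/(16.5649*u^6 - 6.6748*u^5 - 27.4106*u^4 - 22.5878*u^3 + 17.5933*u^2 + 23.943*u + 12.0409)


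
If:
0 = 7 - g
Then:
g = 7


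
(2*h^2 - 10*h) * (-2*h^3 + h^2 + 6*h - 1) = -4*h^5 + 22*h^4 + 2*h^3 - 62*h^2 + 10*h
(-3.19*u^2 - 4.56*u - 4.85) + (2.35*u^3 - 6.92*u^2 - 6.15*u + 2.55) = 2.35*u^3 - 10.11*u^2 - 10.71*u - 2.3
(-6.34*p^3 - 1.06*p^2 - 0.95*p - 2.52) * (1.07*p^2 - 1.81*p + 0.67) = -6.7838*p^5 + 10.3412*p^4 - 3.3457*p^3 - 1.6871*p^2 + 3.9247*p - 1.6884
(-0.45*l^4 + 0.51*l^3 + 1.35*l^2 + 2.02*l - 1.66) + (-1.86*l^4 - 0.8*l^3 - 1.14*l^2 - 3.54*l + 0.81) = -2.31*l^4 - 0.29*l^3 + 0.21*l^2 - 1.52*l - 0.85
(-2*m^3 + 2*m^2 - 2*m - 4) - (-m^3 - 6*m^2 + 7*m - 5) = -m^3 + 8*m^2 - 9*m + 1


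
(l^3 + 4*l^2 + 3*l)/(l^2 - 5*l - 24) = l*(l + 1)/(l - 8)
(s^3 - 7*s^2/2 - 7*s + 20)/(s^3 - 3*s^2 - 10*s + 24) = (s + 5/2)/(s + 3)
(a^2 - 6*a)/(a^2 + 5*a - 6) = a*(a - 6)/(a^2 + 5*a - 6)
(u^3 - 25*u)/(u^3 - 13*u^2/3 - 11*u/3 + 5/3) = 3*u*(u + 5)/(3*u^2 + 2*u - 1)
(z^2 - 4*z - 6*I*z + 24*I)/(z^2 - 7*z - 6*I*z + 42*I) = (z - 4)/(z - 7)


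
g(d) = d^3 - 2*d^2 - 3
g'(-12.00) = 480.00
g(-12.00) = -2019.00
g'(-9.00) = 279.00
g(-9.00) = -894.00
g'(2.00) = 4.00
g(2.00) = -3.00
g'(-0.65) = 3.87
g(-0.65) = -4.12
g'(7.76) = 149.61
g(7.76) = 343.85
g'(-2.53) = 29.32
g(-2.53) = -32.00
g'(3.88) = 29.64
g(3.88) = 25.30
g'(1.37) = 0.15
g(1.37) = -4.18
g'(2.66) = 10.59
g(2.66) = 1.67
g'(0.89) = -1.18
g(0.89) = -3.88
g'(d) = 3*d^2 - 4*d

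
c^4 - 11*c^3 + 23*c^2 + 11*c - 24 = (c - 8)*(c - 3)*(c - 1)*(c + 1)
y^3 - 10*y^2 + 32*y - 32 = (y - 4)^2*(y - 2)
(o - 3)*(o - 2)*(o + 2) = o^3 - 3*o^2 - 4*o + 12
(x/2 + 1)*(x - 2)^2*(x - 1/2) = x^4/2 - 5*x^3/4 - 3*x^2/2 + 5*x - 2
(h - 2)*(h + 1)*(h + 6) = h^3 + 5*h^2 - 8*h - 12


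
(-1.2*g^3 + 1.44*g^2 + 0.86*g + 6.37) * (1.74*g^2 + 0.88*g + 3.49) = -2.088*g^5 + 1.4496*g^4 - 1.4244*g^3 + 16.8662*g^2 + 8.607*g + 22.2313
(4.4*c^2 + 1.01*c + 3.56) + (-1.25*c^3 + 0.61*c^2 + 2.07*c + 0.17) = -1.25*c^3 + 5.01*c^2 + 3.08*c + 3.73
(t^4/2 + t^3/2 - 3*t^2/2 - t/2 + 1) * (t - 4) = t^5/2 - 3*t^4/2 - 7*t^3/2 + 11*t^2/2 + 3*t - 4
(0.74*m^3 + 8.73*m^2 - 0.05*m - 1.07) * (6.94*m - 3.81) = 5.1356*m^4 + 57.7668*m^3 - 33.6083*m^2 - 7.2353*m + 4.0767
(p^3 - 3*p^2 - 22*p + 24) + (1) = p^3 - 3*p^2 - 22*p + 25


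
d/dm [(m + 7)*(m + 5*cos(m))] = m - (m + 7)*(5*sin(m) - 1) + 5*cos(m)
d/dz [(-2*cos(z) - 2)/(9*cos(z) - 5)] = -28*sin(z)/(9*cos(z) - 5)^2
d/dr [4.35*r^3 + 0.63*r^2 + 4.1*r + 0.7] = 13.05*r^2 + 1.26*r + 4.1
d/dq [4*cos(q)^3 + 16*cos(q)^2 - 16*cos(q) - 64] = 4*(-3*cos(q)^2 - 8*cos(q) + 4)*sin(q)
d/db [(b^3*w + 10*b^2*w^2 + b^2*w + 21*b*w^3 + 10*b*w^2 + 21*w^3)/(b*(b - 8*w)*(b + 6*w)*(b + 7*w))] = w*(-b^4 - 6*b^3*w - 2*b^3 - 42*b^2*w^2 - 7*b^2*w + 12*b*w^2 + 144*w^3)/(b^2*(b^4 - 4*b^3*w - 92*b^2*w^2 + 192*b*w^3 + 2304*w^4))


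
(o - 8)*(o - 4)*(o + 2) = o^3 - 10*o^2 + 8*o + 64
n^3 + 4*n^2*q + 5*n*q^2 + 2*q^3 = (n + q)^2*(n + 2*q)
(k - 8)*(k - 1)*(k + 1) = k^3 - 8*k^2 - k + 8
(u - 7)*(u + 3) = u^2 - 4*u - 21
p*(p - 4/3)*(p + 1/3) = p^3 - p^2 - 4*p/9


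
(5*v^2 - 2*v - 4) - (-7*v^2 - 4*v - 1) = 12*v^2 + 2*v - 3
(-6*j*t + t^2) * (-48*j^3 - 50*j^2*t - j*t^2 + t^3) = 288*j^4*t + 252*j^3*t^2 - 44*j^2*t^3 - 7*j*t^4 + t^5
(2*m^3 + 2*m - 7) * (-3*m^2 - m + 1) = -6*m^5 - 2*m^4 - 4*m^3 + 19*m^2 + 9*m - 7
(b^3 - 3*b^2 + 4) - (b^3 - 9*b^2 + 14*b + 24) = 6*b^2 - 14*b - 20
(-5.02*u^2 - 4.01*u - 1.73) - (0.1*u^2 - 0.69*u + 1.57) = -5.12*u^2 - 3.32*u - 3.3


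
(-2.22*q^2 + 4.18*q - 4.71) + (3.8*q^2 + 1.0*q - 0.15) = 1.58*q^2 + 5.18*q - 4.86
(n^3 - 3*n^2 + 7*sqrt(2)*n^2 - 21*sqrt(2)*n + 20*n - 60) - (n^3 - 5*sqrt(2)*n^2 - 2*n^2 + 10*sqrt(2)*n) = -n^2 + 12*sqrt(2)*n^2 - 31*sqrt(2)*n + 20*n - 60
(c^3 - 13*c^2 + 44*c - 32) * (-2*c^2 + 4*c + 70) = -2*c^5 + 30*c^4 - 70*c^3 - 670*c^2 + 2952*c - 2240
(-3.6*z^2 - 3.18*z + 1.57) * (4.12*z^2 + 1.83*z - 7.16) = -14.832*z^4 - 19.6896*z^3 + 26.425*z^2 + 25.6419*z - 11.2412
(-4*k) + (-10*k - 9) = -14*k - 9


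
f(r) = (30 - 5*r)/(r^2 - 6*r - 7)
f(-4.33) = 1.37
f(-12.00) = 0.43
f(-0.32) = -6.35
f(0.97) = -2.12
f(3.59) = -0.77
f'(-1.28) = 55.81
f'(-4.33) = 0.40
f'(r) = (6 - 2*r)*(30 - 5*r)/(r^2 - 6*r - 7)^2 - 5/(r^2 - 6*r - 7)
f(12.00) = -0.46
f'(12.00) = 0.05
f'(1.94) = 0.53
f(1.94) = -1.36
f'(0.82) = 1.34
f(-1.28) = 15.70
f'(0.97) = 1.14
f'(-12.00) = 0.04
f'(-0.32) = 9.47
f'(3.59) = 0.26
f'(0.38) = 2.31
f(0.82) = -2.30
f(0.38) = -3.08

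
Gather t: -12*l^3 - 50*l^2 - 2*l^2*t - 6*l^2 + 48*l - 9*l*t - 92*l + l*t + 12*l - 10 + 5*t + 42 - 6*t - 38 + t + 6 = -12*l^3 - 56*l^2 - 32*l + t*(-2*l^2 - 8*l)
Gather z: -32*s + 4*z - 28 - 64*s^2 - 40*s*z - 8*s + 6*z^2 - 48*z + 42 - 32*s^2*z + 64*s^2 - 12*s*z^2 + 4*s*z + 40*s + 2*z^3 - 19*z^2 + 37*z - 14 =2*z^3 + z^2*(-12*s - 13) + z*(-32*s^2 - 36*s - 7)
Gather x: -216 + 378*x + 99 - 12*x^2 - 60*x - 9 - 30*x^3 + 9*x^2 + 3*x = -30*x^3 - 3*x^2 + 321*x - 126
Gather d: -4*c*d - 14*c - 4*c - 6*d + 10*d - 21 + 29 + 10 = -18*c + d*(4 - 4*c) + 18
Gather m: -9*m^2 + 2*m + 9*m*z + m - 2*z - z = -9*m^2 + m*(9*z + 3) - 3*z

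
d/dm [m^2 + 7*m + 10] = 2*m + 7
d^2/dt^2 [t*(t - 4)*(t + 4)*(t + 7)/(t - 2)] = 6*(t^4 - 3*t^3 - 6*t^2 + 28*t - 96)/(t^3 - 6*t^2 + 12*t - 8)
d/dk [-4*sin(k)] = -4*cos(k)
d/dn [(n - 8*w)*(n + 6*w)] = 2*n - 2*w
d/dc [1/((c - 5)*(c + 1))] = 2*(2 - c)/(c^4 - 8*c^3 + 6*c^2 + 40*c + 25)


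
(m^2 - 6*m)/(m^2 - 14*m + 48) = m/(m - 8)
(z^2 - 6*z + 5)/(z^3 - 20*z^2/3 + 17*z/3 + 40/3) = 3*(z - 1)/(3*z^2 - 5*z - 8)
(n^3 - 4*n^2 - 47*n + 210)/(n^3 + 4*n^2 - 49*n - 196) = (n^2 - 11*n + 30)/(n^2 - 3*n - 28)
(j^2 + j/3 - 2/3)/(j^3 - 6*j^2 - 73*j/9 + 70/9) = 3*(j + 1)/(3*j^2 - 16*j - 35)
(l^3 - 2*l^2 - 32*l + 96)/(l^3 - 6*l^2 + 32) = (l + 6)/(l + 2)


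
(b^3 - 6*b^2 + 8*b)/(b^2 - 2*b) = b - 4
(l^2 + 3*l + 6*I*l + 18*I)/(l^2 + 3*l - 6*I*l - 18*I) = (l + 6*I)/(l - 6*I)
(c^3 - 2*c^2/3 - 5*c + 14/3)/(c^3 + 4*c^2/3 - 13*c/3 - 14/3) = (c - 1)/(c + 1)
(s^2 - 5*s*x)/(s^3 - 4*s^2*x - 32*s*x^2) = (-s + 5*x)/(-s^2 + 4*s*x + 32*x^2)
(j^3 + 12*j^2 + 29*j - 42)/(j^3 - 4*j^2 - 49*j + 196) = (j^2 + 5*j - 6)/(j^2 - 11*j + 28)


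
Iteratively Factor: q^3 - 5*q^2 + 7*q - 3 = (q - 1)*(q^2 - 4*q + 3) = (q - 3)*(q - 1)*(q - 1)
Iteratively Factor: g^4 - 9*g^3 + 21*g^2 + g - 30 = (g + 1)*(g^3 - 10*g^2 + 31*g - 30) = (g - 3)*(g + 1)*(g^2 - 7*g + 10) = (g - 3)*(g - 2)*(g + 1)*(g - 5)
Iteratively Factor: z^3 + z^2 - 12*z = (z - 3)*(z^2 + 4*z) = (z - 3)*(z + 4)*(z)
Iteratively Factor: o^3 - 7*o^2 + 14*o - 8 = (o - 2)*(o^2 - 5*o + 4) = (o - 2)*(o - 1)*(o - 4)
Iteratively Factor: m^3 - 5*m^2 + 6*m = (m - 3)*(m^2 - 2*m) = m*(m - 3)*(m - 2)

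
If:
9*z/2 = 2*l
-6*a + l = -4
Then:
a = 3*z/8 + 2/3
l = 9*z/4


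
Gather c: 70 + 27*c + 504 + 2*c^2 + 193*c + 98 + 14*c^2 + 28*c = 16*c^2 + 248*c + 672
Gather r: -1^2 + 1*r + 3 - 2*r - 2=-r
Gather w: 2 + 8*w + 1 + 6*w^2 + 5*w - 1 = 6*w^2 + 13*w + 2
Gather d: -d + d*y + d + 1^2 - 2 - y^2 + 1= d*y - y^2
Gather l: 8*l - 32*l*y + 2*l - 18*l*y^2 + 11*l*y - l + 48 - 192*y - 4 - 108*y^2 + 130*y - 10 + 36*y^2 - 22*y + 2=l*(-18*y^2 - 21*y + 9) - 72*y^2 - 84*y + 36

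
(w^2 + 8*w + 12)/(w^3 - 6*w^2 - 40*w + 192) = (w + 2)/(w^2 - 12*w + 32)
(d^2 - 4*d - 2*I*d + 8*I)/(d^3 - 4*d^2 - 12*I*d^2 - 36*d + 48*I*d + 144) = (d - 2*I)/(d^2 - 12*I*d - 36)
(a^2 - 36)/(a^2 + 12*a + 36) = (a - 6)/(a + 6)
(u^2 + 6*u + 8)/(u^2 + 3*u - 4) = (u + 2)/(u - 1)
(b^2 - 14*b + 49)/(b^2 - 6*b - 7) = (b - 7)/(b + 1)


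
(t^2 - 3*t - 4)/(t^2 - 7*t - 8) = (t - 4)/(t - 8)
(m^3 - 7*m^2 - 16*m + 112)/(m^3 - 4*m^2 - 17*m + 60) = (m^2 - 11*m + 28)/(m^2 - 8*m + 15)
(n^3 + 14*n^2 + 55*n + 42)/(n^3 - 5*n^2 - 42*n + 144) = (n^2 + 8*n + 7)/(n^2 - 11*n + 24)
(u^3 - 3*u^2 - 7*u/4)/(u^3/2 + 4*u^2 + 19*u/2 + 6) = u*(4*u^2 - 12*u - 7)/(2*(u^3 + 8*u^2 + 19*u + 12))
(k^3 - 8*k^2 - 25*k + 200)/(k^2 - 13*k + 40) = k + 5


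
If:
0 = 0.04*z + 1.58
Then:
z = -39.50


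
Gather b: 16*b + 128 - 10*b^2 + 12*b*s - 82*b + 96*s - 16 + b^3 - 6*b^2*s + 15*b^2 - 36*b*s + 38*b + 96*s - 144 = b^3 + b^2*(5 - 6*s) + b*(-24*s - 28) + 192*s - 32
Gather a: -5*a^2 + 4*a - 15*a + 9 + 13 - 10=-5*a^2 - 11*a + 12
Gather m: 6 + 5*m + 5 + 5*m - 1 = 10*m + 10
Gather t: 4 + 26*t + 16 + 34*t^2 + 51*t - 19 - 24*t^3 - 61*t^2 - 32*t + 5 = -24*t^3 - 27*t^2 + 45*t + 6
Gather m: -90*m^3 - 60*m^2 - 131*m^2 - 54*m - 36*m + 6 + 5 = -90*m^3 - 191*m^2 - 90*m + 11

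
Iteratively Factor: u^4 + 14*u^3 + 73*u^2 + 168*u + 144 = (u + 4)*(u^3 + 10*u^2 + 33*u + 36) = (u + 4)^2*(u^2 + 6*u + 9) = (u + 3)*(u + 4)^2*(u + 3)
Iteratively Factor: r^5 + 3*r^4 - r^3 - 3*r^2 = (r + 3)*(r^4 - r^2) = r*(r + 3)*(r^3 - r) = r*(r + 1)*(r + 3)*(r^2 - r) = r^2*(r + 1)*(r + 3)*(r - 1)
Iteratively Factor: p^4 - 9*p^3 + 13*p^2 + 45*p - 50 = (p + 2)*(p^3 - 11*p^2 + 35*p - 25) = (p - 1)*(p + 2)*(p^2 - 10*p + 25) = (p - 5)*(p - 1)*(p + 2)*(p - 5)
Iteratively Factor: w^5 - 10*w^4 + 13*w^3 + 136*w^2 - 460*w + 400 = (w - 5)*(w^4 - 5*w^3 - 12*w^2 + 76*w - 80) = (w - 5)*(w + 4)*(w^3 - 9*w^2 + 24*w - 20) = (w - 5)*(w - 2)*(w + 4)*(w^2 - 7*w + 10) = (w - 5)^2*(w - 2)*(w + 4)*(w - 2)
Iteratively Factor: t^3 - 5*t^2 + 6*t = (t)*(t^2 - 5*t + 6) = t*(t - 3)*(t - 2)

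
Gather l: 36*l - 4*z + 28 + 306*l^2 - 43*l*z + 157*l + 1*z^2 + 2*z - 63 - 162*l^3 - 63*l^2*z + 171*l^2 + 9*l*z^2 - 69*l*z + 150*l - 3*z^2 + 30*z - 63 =-162*l^3 + l^2*(477 - 63*z) + l*(9*z^2 - 112*z + 343) - 2*z^2 + 28*z - 98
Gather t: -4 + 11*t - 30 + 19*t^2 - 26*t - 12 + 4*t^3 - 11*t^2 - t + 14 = 4*t^3 + 8*t^2 - 16*t - 32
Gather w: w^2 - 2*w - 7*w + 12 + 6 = w^2 - 9*w + 18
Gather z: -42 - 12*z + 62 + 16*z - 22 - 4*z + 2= 0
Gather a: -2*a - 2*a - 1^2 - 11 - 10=-4*a - 22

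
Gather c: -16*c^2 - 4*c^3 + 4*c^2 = -4*c^3 - 12*c^2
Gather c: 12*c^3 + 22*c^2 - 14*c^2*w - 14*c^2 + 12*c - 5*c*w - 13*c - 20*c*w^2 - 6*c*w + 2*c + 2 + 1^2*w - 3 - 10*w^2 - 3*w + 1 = 12*c^3 + c^2*(8 - 14*w) + c*(-20*w^2 - 11*w + 1) - 10*w^2 - 2*w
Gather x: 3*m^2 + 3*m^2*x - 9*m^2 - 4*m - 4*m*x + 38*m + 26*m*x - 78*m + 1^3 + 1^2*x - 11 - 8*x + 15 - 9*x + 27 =-6*m^2 - 44*m + x*(3*m^2 + 22*m - 16) + 32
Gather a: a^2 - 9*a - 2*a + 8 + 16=a^2 - 11*a + 24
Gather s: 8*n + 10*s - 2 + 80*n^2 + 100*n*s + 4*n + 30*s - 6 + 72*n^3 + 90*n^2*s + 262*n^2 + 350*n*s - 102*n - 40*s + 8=72*n^3 + 342*n^2 - 90*n + s*(90*n^2 + 450*n)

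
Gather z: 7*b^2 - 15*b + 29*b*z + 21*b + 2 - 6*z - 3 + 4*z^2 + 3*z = 7*b^2 + 6*b + 4*z^2 + z*(29*b - 3) - 1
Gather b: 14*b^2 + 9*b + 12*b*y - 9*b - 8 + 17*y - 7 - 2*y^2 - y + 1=14*b^2 + 12*b*y - 2*y^2 + 16*y - 14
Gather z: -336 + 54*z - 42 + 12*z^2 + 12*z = 12*z^2 + 66*z - 378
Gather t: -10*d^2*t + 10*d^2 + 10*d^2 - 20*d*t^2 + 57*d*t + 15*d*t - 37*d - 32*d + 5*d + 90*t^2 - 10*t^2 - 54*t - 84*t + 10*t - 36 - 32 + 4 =20*d^2 - 64*d + t^2*(80 - 20*d) + t*(-10*d^2 + 72*d - 128) - 64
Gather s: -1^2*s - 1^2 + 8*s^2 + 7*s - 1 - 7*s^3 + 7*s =-7*s^3 + 8*s^2 + 13*s - 2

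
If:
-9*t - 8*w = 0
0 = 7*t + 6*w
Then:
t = 0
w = 0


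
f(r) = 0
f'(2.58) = 0.00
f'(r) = 0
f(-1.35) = 0.00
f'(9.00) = 0.00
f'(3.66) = 0.00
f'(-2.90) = 0.00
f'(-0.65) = 0.00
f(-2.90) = 0.00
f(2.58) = 0.00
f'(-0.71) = 0.00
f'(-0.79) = 0.00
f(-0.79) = 0.00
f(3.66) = 0.00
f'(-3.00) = 0.00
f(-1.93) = 0.00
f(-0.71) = 0.00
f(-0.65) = 0.00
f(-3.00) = 0.00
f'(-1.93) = 0.00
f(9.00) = 0.00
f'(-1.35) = 0.00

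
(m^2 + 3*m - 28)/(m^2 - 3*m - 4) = (m + 7)/(m + 1)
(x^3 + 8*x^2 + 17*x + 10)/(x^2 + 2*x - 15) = (x^2 + 3*x + 2)/(x - 3)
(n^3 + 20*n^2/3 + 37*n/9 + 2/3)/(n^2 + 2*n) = (9*n^3 + 60*n^2 + 37*n + 6)/(9*n*(n + 2))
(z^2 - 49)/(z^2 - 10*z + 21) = (z + 7)/(z - 3)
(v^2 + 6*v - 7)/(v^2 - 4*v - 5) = (-v^2 - 6*v + 7)/(-v^2 + 4*v + 5)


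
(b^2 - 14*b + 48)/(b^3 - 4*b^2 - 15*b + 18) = (b - 8)/(b^2 + 2*b - 3)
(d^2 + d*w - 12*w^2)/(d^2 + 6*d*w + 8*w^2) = (d - 3*w)/(d + 2*w)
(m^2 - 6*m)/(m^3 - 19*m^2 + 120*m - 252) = m/(m^2 - 13*m + 42)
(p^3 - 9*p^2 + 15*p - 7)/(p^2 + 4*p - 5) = (p^2 - 8*p + 7)/(p + 5)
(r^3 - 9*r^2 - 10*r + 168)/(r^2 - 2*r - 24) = r - 7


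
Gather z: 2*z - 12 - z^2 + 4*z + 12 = -z^2 + 6*z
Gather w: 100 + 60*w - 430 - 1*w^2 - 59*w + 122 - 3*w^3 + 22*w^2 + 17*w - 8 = -3*w^3 + 21*w^2 + 18*w - 216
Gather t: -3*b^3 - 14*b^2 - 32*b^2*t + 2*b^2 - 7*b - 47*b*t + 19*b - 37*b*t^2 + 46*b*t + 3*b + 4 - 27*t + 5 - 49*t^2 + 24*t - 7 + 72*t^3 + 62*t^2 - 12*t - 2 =-3*b^3 - 12*b^2 + 15*b + 72*t^3 + t^2*(13 - 37*b) + t*(-32*b^2 - b - 15)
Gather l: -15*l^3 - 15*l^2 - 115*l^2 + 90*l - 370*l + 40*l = -15*l^3 - 130*l^2 - 240*l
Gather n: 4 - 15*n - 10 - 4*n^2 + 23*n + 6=-4*n^2 + 8*n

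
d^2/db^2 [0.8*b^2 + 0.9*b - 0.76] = 1.60000000000000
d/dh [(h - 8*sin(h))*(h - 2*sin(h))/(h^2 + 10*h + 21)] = 2*(-(h + 5)*(h - 8*sin(h))*(h - 2*sin(h)) + (h^2 + 10*h + 21)*(-5*h*cos(h) + h - 5*sin(h) + 8*sin(2*h)))/(h^2 + 10*h + 21)^2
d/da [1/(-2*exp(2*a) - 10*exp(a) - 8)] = (exp(a) + 5/2)*exp(a)/(exp(2*a) + 5*exp(a) + 4)^2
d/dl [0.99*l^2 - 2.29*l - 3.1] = 1.98*l - 2.29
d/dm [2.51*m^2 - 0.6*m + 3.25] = 5.02*m - 0.6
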